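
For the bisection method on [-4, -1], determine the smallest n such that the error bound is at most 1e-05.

We need (b-a)/2^n ≤ 1e-05
(-1 - (-4))/2^n ≤ 1e-05
3/2^n ≤ 1e-05
2^n ≥ 300000
n ≥ log₂(300000) = 18.19
n ≥ 19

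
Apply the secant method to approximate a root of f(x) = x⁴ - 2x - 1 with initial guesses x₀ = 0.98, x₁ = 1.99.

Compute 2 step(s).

f(x) = x⁴ - 2x - 1
x₀ = 0.98, x₁ = 1.99

Secant formula: x_{n+1} = x_n - f(x_n)(x_n - x_{n-1})/(f(x_n) - f(x_{n-1}))

Iteration 1:
  f(0.980000) = -2.037632
  f(1.990000) = 10.702392
  x_2 = 1.990000 - 10.702392×(1.990000 - 0.980000)/(10.702392 - (-2.037632))
       = 1.141539
Iteration 2:
  f(1.990000) = 10.702392
  f(1.141539) = -1.584980
  x_3 = 1.141539 - (-1.584980)×(1.141539 - 1.990000)/(-1.584980 - 10.702392)
       = 1.250984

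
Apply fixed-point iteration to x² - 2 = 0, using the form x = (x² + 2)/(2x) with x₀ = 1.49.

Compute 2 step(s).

Equation: x² - 2 = 0
Fixed-point form: x = (x² + 2)/(2x)
x₀ = 1.49

x_1 = g(1.490000) = 1.416141
x_2 = g(1.416141) = 1.414215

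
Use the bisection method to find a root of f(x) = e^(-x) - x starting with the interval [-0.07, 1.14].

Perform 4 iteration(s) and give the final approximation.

f(x) = e^(-x) - x
Initial interval: [-0.07, 1.14]

Iteration 1:
  c_1 = (-0.070000 + 1.140000)/2 = 0.535000
  f(c_1) = f(0.535000) = 0.050669
  f(a) × f(c) ≥ 0, new interval: [0.535000, 1.140000]
Iteration 2:
  c_2 = (0.535000 + 1.140000)/2 = 0.837500
  f(c_2) = f(0.837500) = -0.404709
  f(a) × f(c) < 0, new interval: [0.535000, 0.837500]
Iteration 3:
  c_3 = (0.535000 + 0.837500)/2 = 0.686250
  f(c_3) = f(0.686250) = -0.182789
  f(a) × f(c) < 0, new interval: [0.535000, 0.686250]
Iteration 4:
  c_4 = (0.535000 + 0.686250)/2 = 0.610625
  f(c_4) = f(0.610625) = -0.067614
  f(a) × f(c) < 0, new interval: [0.535000, 0.610625]

After 4 iteration(s), the approximation is c_4 = 0.610625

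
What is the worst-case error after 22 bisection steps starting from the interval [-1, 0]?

Bisection error bound: |error| ≤ (b-a)/2^n
|error| ≤ (0 - (-1))/2^22 = 1/2^22
|error| ≤ 0.0000002384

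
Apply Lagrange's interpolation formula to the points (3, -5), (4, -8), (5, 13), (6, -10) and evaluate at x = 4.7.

Lagrange interpolation formula:
P(x) = Σ yᵢ × Lᵢ(x)
where Lᵢ(x) = Π_{j≠i} (x - xⱼ)/(xᵢ - xⱼ)

L_0(4.7) = (4.7 - 4)/(3 - 4) × (4.7 - 5)/(3 - 5) × (4.7 - 6)/(3 - 6) = -0.045500
L_1(4.7) = (4.7 - 3)/(4 - 3) × (4.7 - 5)/(4 - 5) × (4.7 - 6)/(4 - 6) = 0.331500
L_2(4.7) = (4.7 - 3)/(5 - 3) × (4.7 - 4)/(5 - 4) × (4.7 - 6)/(5 - 6) = 0.773500
L_3(4.7) = (4.7 - 3)/(6 - 3) × (4.7 - 4)/(6 - 4) × (4.7 - 5)/(6 - 5) = -0.059500

P(4.7) = (-5)×L_0(4.7) + (-8)×L_1(4.7) + 13×L_2(4.7) + (-10)×L_3(4.7)
P(4.7) = 8.226000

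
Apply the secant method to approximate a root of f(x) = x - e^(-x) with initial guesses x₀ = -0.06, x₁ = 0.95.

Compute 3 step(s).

f(x) = x - e^(-x)
x₀ = -0.06, x₁ = 0.95

Secant formula: x_{n+1} = x_n - f(x_n)(x_n - x_{n-1})/(f(x_n) - f(x_{n-1}))

Iteration 1:
  f(-0.060000) = -1.121837
  f(0.950000) = 0.563259
  x_2 = 0.950000 - 0.563259×(0.950000 - (-0.060000))/(0.563259 - (-1.121837))
       = 0.612398
Iteration 2:
  f(0.950000) = 0.563259
  f(0.612398) = 0.070349
  x_3 = 0.612398 - 0.070349×(0.612398 - 0.950000)/(0.070349 - 0.563259)
       = 0.564215
Iteration 3:
  f(0.612398) = 0.070349
  f(0.564215) = -0.004591
  x_4 = 0.564215 - (-0.004591)×(0.564215 - 0.612398)/(-0.004591 - 0.070349)
       = 0.567167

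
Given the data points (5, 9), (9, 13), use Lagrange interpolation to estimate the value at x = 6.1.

Lagrange interpolation formula:
P(x) = Σ yᵢ × Lᵢ(x)
where Lᵢ(x) = Π_{j≠i} (x - xⱼ)/(xᵢ - xⱼ)

L_0(6.1) = (6.1 - 9)/(5 - 9) = 0.725000
L_1(6.1) = (6.1 - 5)/(9 - 5) = 0.275000

P(6.1) = 9×L_0(6.1) + 13×L_1(6.1)
P(6.1) = 10.100000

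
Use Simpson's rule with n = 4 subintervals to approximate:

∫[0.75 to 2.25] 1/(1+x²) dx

f(x) = 1/(1+x²)
a = 0.75, b = 2.25, n = 4
h = (b - a)/n = 0.375000

Simpson's rule: (h/3)[f(x₀) + 4f(x₁) + 2f(x₂) + ... + f(xₙ)]

x_0 = 0.7500, f(x_0) = 0.640000, coefficient = 1
x_1 = 1.1250, f(x_1) = 0.441379, coefficient = 4
x_2 = 1.5000, f(x_2) = 0.307692, coefficient = 2
x_3 = 1.8750, f(x_3) = 0.221453, coefficient = 4
x_4 = 2.2500, f(x_4) = 0.164948, coefficient = 1

I ≈ (0.375000/3) × 4.071663 = 0.508958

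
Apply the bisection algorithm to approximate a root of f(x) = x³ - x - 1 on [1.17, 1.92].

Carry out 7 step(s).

f(x) = x³ - x - 1
Initial interval: [1.17, 1.92]

Iteration 1:
  c_1 = (1.170000 + 1.920000)/2 = 1.545000
  f(c_1) = f(1.545000) = 1.142954
  f(a) × f(c) < 0, new interval: [1.170000, 1.545000]
Iteration 2:
  c_2 = (1.170000 + 1.545000)/2 = 1.357500
  f(c_2) = f(1.357500) = 0.144109
  f(a) × f(c) < 0, new interval: [1.170000, 1.357500]
Iteration 3:
  c_3 = (1.170000 + 1.357500)/2 = 1.263750
  f(c_3) = f(1.263750) = -0.245460
  f(a) × f(c) ≥ 0, new interval: [1.263750, 1.357500]
Iteration 4:
  c_4 = (1.263750 + 1.357500)/2 = 1.310625
  f(c_4) = f(1.310625) = -0.059315
  f(a) × f(c) ≥ 0, new interval: [1.310625, 1.357500]
Iteration 5:
  c_5 = (1.310625 + 1.357500)/2 = 1.334062
  f(c_5) = f(1.334062) = 0.040199
  f(a) × f(c) < 0, new interval: [1.310625, 1.334062]
Iteration 6:
  c_6 = (1.310625 + 1.334062)/2 = 1.322344
  f(c_6) = f(1.322344) = -0.010103
  f(a) × f(c) ≥ 0, new interval: [1.322344, 1.334062]
Iteration 7:
  c_7 = (1.322344 + 1.334062)/2 = 1.328203
  f(c_7) = f(1.328203) = 0.014911
  f(a) × f(c) < 0, new interval: [1.322344, 1.328203]

After 7 iteration(s), the approximation is c_7 = 1.328203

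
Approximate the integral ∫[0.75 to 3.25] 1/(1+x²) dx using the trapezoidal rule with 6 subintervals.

f(x) = 1/(1+x²)
a = 0.75, b = 3.25, n = 6
h = (b - a)/n = 0.416667

Trapezoidal rule: (h/2)[f(x₀) + 2f(x₁) + 2f(x₂) + ... + f(xₙ)]

x_0 = 0.7500, f(x_0) = 0.640000, coefficient = 1
x_1 = 1.1667, f(x_1) = 0.423529, coefficient = 2
x_2 = 1.5833, f(x_2) = 0.285149, coefficient = 2
x_3 = 2.0000, f(x_3) = 0.200000, coefficient = 2
x_4 = 2.4167, f(x_4) = 0.146193, coefficient = 2
x_5 = 2.8333, f(x_5) = 0.110769, coefficient = 2
x_6 = 3.2500, f(x_6) = 0.086486, coefficient = 1

I ≈ (0.416667/2) × 3.057767 = 0.637035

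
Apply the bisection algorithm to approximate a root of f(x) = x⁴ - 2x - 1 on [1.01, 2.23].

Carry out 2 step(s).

f(x) = x⁴ - 2x - 1
Initial interval: [1.01, 2.23]

Iteration 1:
  c_1 = (1.010000 + 2.230000)/2 = 1.620000
  f(c_1) = f(1.620000) = 2.647475
  f(a) × f(c) < 0, new interval: [1.010000, 1.620000]
Iteration 2:
  c_2 = (1.010000 + 1.620000)/2 = 1.315000
  f(c_2) = f(1.315000) = -0.639781
  f(a) × f(c) ≥ 0, new interval: [1.315000, 1.620000]

After 2 iteration(s), the approximation is c_2 = 1.315000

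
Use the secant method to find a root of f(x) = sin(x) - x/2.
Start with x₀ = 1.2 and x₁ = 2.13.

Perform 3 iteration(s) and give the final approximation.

f(x) = sin(x) - x/2
x₀ = 1.2, x₁ = 2.13

Secant formula: x_{n+1} = x_n - f(x_n)(x_n - x_{n-1})/(f(x_n) - f(x_{n-1}))

Iteration 1:
  f(1.200000) = 0.332039
  f(2.130000) = -0.217322
  x_2 = 2.130000 - (-0.217322)×(2.130000 - 1.200000)/(-0.217322 - 0.332039)
       = 1.762101
Iteration 2:
  f(2.130000) = -0.217322
  f(1.762101) = 0.100707
  x_3 = 1.762101 - 0.100707×(1.762101 - 2.130000)/(0.100707 - (-0.217322))
       = 1.878599
Iteration 3:
  f(1.762101) = 0.100707
  f(1.878599) = 0.013702
  x_4 = 1.878599 - 0.013702×(1.878599 - 1.762101)/(0.013702 - 0.100707)
       = 1.896946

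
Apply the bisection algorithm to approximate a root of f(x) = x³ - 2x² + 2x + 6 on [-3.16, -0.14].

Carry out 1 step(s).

f(x) = x³ - 2x² + 2x + 6
Initial interval: [-3.16, -0.14]

Iteration 1:
  c_1 = (-3.160000 + (-0.140000))/2 = -1.650000
  f(c_1) = f(-1.650000) = -7.237125
  f(a) × f(c) ≥ 0, new interval: [-1.650000, -0.140000]

After 1 iteration(s), the approximation is c_1 = -1.650000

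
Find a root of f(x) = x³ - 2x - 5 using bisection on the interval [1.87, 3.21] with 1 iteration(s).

f(x) = x³ - 2x - 5
Initial interval: [1.87, 3.21]

Iteration 1:
  c_1 = (1.870000 + 3.210000)/2 = 2.540000
  f(c_1) = f(2.540000) = 6.307064
  f(a) × f(c) < 0, new interval: [1.870000, 2.540000]

After 1 iteration(s), the approximation is c_1 = 2.540000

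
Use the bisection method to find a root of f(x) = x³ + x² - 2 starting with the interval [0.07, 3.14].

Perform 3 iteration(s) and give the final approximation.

f(x) = x³ + x² - 2
Initial interval: [0.07, 3.14]

Iteration 1:
  c_1 = (0.070000 + 3.140000)/2 = 1.605000
  f(c_1) = f(1.605000) = 4.710545
  f(a) × f(c) < 0, new interval: [0.070000, 1.605000]
Iteration 2:
  c_2 = (0.070000 + 1.605000)/2 = 0.837500
  f(c_2) = f(0.837500) = -0.711166
  f(a) × f(c) ≥ 0, new interval: [0.837500, 1.605000]
Iteration 3:
  c_3 = (0.837500 + 1.605000)/2 = 1.221250
  f(c_3) = f(1.221250) = 1.312887
  f(a) × f(c) < 0, new interval: [0.837500, 1.221250]

After 3 iteration(s), the approximation is c_3 = 1.221250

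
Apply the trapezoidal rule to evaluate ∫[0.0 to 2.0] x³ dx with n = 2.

f(x) = x³
a = 0.0, b = 2.0, n = 2
h = (b - a)/n = 1.000000

Trapezoidal rule: (h/2)[f(x₀) + 2f(x₁) + 2f(x₂) + ... + f(xₙ)]

x_0 = 0.0000, f(x_0) = 0.000000, coefficient = 1
x_1 = 1.0000, f(x_1) = 1.000000, coefficient = 2
x_2 = 2.0000, f(x_2) = 8.000000, coefficient = 1

I ≈ (1.000000/2) × 10.000000 = 5.000000
Exact value: 4.000000
Error: 1.000000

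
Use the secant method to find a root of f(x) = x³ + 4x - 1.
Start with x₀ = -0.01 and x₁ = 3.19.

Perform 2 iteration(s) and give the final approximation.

f(x) = x³ + 4x - 1
x₀ = -0.01, x₁ = 3.19

Secant formula: x_{n+1} = x_n - f(x_n)(x_n - x_{n-1})/(f(x_n) - f(x_{n-1}))

Iteration 1:
  f(-0.010000) = -1.040001
  f(3.190000) = 44.221759
  x_2 = 3.190000 - 44.221759×(3.190000 - (-0.010000))/(44.221759 - (-1.040001))
       = 0.063528
Iteration 2:
  f(3.190000) = 44.221759
  f(0.063528) = -0.745632
  x_3 = 0.063528 - (-0.745632)×(0.063528 - 3.190000)/(-0.745632 - 44.221759)
       = 0.115370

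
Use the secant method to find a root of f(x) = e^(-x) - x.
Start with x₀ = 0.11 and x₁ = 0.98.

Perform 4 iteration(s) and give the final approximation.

f(x) = e^(-x) - x
x₀ = 0.11, x₁ = 0.98

Secant formula: x_{n+1} = x_n - f(x_n)(x_n - x_{n-1})/(f(x_n) - f(x_{n-1}))

Iteration 1:
  f(0.110000) = 0.785834
  f(0.980000) = -0.604689
  x_2 = 0.980000 - (-0.604689)×(0.980000 - 0.110000)/(-0.604689 - 0.785834)
       = 0.601668
Iteration 2:
  f(0.980000) = -0.604689
  f(0.601668) = -0.053771
  x_3 = 0.601668 - (-0.053771)×(0.601668 - 0.980000)/(-0.053771 - (-0.604689))
       = 0.564742
Iteration 3:
  f(0.601668) = -0.053771
  f(0.564742) = 0.003765
  x_4 = 0.564742 - 0.003765×(0.564742 - 0.601668)/(0.003765 - (-0.053771))
       = 0.567158
Iteration 4:
  f(0.564742) = 0.003765
  f(0.567158) = -0.000023
  x_5 = 0.567158 - (-0.000023)×(0.567158 - 0.564742)/(-0.000023 - 0.003765)
       = 0.567143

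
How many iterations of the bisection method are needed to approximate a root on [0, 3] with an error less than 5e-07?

We need (b-a)/2^n ≤ 5e-07
(3 - 0)/2^n ≤ 5e-07
3/2^n ≤ 5e-07
2^n ≥ 6000000
n ≥ log₂(6000000) = 22.52
n ≥ 23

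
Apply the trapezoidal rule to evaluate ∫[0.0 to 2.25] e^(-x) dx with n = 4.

f(x) = e^(-x)
a = 0.0, b = 2.25, n = 4
h = (b - a)/n = 0.562500

Trapezoidal rule: (h/2)[f(x₀) + 2f(x₁) + 2f(x₂) + ... + f(xₙ)]

x_0 = 0.0000, f(x_0) = 1.000000, coefficient = 1
x_1 = 0.5625, f(x_1) = 0.569783, coefficient = 2
x_2 = 1.1250, f(x_2) = 0.324652, coefficient = 2
x_3 = 1.6875, f(x_3) = 0.184981, coefficient = 2
x_4 = 2.2500, f(x_4) = 0.105399, coefficient = 1

I ≈ (0.562500/2) × 3.264233 = 0.918065
Exact value: 0.894601
Error: 0.023465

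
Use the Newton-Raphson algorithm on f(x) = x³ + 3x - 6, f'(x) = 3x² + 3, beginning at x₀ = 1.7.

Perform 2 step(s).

f(x) = x³ + 3x - 6
f'(x) = 3x² + 3
x₀ = 1.7

Newton-Raphson formula: x_{n+1} = x_n - f(x_n)/f'(x_n)

Iteration 1:
  f(1.700000) = 4.013000
  f'(1.700000) = 11.670000
  x_1 = 1.700000 - 4.013000/11.670000 = 1.356127
Iteration 2:
  f(1.356127) = 0.562406
  f'(1.356127) = 8.517240
  x_2 = 1.356127 - 0.562406/8.517240 = 1.290095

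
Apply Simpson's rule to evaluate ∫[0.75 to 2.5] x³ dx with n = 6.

f(x) = x³
a = 0.75, b = 2.5, n = 6
h = (b - a)/n = 0.291667

Simpson's rule: (h/3)[f(x₀) + 4f(x₁) + 2f(x₂) + ... + f(xₙ)]

x_0 = 0.7500, f(x_0) = 0.421875, coefficient = 1
x_1 = 1.0417, f(x_1) = 1.130281, coefficient = 4
x_2 = 1.3333, f(x_2) = 2.370370, coefficient = 2
x_3 = 1.6250, f(x_3) = 4.291016, coefficient = 4
x_4 = 1.9167, f(x_4) = 7.041088, coefficient = 2
x_5 = 2.2083, f(x_5) = 10.769459, coefficient = 4
x_6 = 2.5000, f(x_6) = 15.625000, coefficient = 1

I ≈ (0.291667/3) × 99.632813 = 9.686523
Exact value: 9.686523
Error: 0.000000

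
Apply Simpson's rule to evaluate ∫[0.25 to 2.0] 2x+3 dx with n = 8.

f(x) = 2x+3
a = 0.25, b = 2.0, n = 8
h = (b - a)/n = 0.218750

Simpson's rule: (h/3)[f(x₀) + 4f(x₁) + 2f(x₂) + ... + f(xₙ)]

x_0 = 0.2500, f(x_0) = 3.500000, coefficient = 1
x_1 = 0.4688, f(x_1) = 3.937500, coefficient = 4
x_2 = 0.6875, f(x_2) = 4.375000, coefficient = 2
x_3 = 0.9062, f(x_3) = 4.812500, coefficient = 4
x_4 = 1.1250, f(x_4) = 5.250000, coefficient = 2
x_5 = 1.3438, f(x_5) = 5.687500, coefficient = 4
x_6 = 1.5625, f(x_6) = 6.125000, coefficient = 2
x_7 = 1.7812, f(x_7) = 6.562500, coefficient = 4
x_8 = 2.0000, f(x_8) = 7.000000, coefficient = 1

I ≈ (0.218750/3) × 126.000000 = 9.187500
Exact value: 9.187500
Error: 0.000000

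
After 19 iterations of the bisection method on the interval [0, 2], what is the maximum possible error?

Bisection error bound: |error| ≤ (b-a)/2^n
|error| ≤ (2 - 0)/2^19 = 2/2^19
|error| ≤ 0.0000038147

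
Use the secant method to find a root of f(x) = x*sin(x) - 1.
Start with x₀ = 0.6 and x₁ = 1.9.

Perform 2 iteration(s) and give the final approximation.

f(x) = x*sin(x) - 1
x₀ = 0.6, x₁ = 1.9

Secant formula: x_{n+1} = x_n - f(x_n)(x_n - x_{n-1})/(f(x_n) - f(x_{n-1}))

Iteration 1:
  f(0.600000) = -0.661215
  f(1.900000) = 0.797970
  x_2 = 1.900000 - 0.797970×(1.900000 - 0.600000)/(0.797970 - (-0.661215))
       = 1.189082
Iteration 2:
  f(1.900000) = 0.797970
  f(1.189082) = 0.103500
  x_3 = 1.189082 - 0.103500×(1.189082 - 1.900000)/(0.103500 - 0.797970)
       = 1.083130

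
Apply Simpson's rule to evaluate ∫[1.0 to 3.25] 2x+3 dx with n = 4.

f(x) = 2x+3
a = 1.0, b = 3.25, n = 4
h = (b - a)/n = 0.562500

Simpson's rule: (h/3)[f(x₀) + 4f(x₁) + 2f(x₂) + ... + f(xₙ)]

x_0 = 1.0000, f(x_0) = 5.000000, coefficient = 1
x_1 = 1.5625, f(x_1) = 6.125000, coefficient = 4
x_2 = 2.1250, f(x_2) = 7.250000, coefficient = 2
x_3 = 2.6875, f(x_3) = 8.375000, coefficient = 4
x_4 = 3.2500, f(x_4) = 9.500000, coefficient = 1

I ≈ (0.562500/3) × 87.000000 = 16.312500
Exact value: 16.312500
Error: 0.000000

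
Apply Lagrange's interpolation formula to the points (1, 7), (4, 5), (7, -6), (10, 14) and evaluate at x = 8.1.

Lagrange interpolation formula:
P(x) = Σ yᵢ × Lᵢ(x)
where Lᵢ(x) = Π_{j≠i} (x - xⱼ)/(xᵢ - xⱼ)

L_0(8.1) = (8.1 - 4)/(1 - 4) × (8.1 - 7)/(1 - 7) × (8.1 - 10)/(1 - 10) = 0.052895
L_1(8.1) = (8.1 - 1)/(4 - 1) × (8.1 - 7)/(4 - 7) × (8.1 - 10)/(4 - 10) = -0.274796
L_2(8.1) = (8.1 - 1)/(7 - 1) × (8.1 - 4)/(7 - 4) × (8.1 - 10)/(7 - 10) = 1.024241
L_3(8.1) = (8.1 - 1)/(10 - 1) × (8.1 - 4)/(10 - 4) × (8.1 - 7)/(10 - 7) = 0.197660

P(8.1) = 7×L_0(8.1) + 5×L_1(8.1) + (-6)×L_2(8.1) + 14×L_3(8.1)
P(8.1) = -4.381914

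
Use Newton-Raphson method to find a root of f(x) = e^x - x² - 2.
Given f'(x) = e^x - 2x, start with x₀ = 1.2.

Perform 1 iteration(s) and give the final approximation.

f(x) = e^x - x² - 2
f'(x) = e^x - 2x
x₀ = 1.2

Newton-Raphson formula: x_{n+1} = x_n - f(x_n)/f'(x_n)

Iteration 1:
  f(1.200000) = -0.119883
  f'(1.200000) = 0.920117
  x_1 = 1.200000 - (-0.119883)/0.920117 = 1.330291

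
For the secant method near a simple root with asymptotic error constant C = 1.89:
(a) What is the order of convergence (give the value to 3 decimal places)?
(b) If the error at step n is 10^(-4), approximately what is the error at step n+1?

(a) Secant method has superlinear convergence with order φ = (1+√5)/2 ≈ 1.618.
    This means |e_{n+1}| ≈ C|e_n|^1.618.

(b) With |e_n| = 10^(-4) and C = 1.89:
    |e_{n+1}| ≈ 1.89 × (10^(-4))^1.618 = 1.89 × 10^(-6.47)

(a) ≈ 1.618 (golden ratio); (b) |e_{n+1}| ≈ 6.373e-07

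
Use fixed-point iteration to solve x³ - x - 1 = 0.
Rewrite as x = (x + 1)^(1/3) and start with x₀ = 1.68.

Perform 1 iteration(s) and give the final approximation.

Equation: x³ - x - 1 = 0
Fixed-point form: x = (x + 1)^(1/3)
x₀ = 1.68

x_1 = g(1.680000) = 1.389030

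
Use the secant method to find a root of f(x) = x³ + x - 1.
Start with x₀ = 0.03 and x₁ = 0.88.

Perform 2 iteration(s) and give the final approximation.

f(x) = x³ + x - 1
x₀ = 0.03, x₁ = 0.88

Secant formula: x_{n+1} = x_n - f(x_n)(x_n - x_{n-1})/(f(x_n) - f(x_{n-1}))

Iteration 1:
  f(0.030000) = -0.969973
  f(0.880000) = 0.561472
  x_2 = 0.880000 - 0.561472×(0.880000 - 0.030000)/(0.561472 - (-0.969973))
       = 0.568365
Iteration 2:
  f(0.880000) = 0.561472
  f(0.568365) = -0.248030
  x_3 = 0.568365 - (-0.248030)×(0.568365 - 0.880000)/(-0.248030 - 0.561472)
       = 0.663850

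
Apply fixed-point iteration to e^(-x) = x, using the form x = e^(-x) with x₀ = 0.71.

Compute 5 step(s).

Equation: e^(-x) = x
Fixed-point form: x = e^(-x)
x₀ = 0.71

x_1 = g(0.710000) = 0.491644
x_2 = g(0.491644) = 0.611620
x_3 = g(0.611620) = 0.542471
x_4 = g(0.542471) = 0.581310
x_5 = g(0.581310) = 0.559165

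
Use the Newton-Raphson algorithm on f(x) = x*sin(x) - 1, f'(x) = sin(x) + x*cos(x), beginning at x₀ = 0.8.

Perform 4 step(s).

f(x) = x*sin(x) - 1
f'(x) = sin(x) + x*cos(x)
x₀ = 0.8

Newton-Raphson formula: x_{n+1} = x_n - f(x_n)/f'(x_n)

Iteration 1:
  f(0.800000) = -0.426115
  f'(0.800000) = 1.274721
  x_1 = 0.800000 - (-0.426115)/1.274721 = 1.134281
Iteration 2:
  f(1.134281) = 0.027920
  f'(1.134281) = 1.385786
  x_2 = 1.134281 - 0.027920/1.385786 = 1.114134
Iteration 3:
  f(1.114134) = -0.000033
  f'(1.114134) = 1.388812
  x_3 = 1.114134 - (-0.000033)/1.388812 = 1.114157
Iteration 4:
  f(1.114157) = 0.000000
  f'(1.114157) = 1.388809
  x_4 = 1.114157 - 0.000000/1.388809 = 1.114157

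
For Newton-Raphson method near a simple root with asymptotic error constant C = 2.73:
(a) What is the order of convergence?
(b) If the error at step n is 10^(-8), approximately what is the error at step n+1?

(a) Newton-Raphson has quadratic (order 2) convergence near simple roots.
    This means |e_{n+1}| ≈ C|e_n|².

(b) With |e_n| = 10^(-8) and C = 2.73:
    |e_{n+1}| ≈ 2.73 × (10^(-8))² = 2.73 × 10^(-16)

(a) 2 (quadratic); (b) |e_{n+1}| ≈ 2.730e-16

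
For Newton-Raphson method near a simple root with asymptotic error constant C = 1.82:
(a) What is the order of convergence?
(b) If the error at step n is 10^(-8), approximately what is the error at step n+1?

(a) Newton-Raphson has quadratic (order 2) convergence near simple roots.
    This means |e_{n+1}| ≈ C|e_n|².

(b) With |e_n| = 10^(-8) and C = 1.82:
    |e_{n+1}| ≈ 1.82 × (10^(-8))² = 1.82 × 10^(-16)

(a) 2 (quadratic); (b) |e_{n+1}| ≈ 1.820e-16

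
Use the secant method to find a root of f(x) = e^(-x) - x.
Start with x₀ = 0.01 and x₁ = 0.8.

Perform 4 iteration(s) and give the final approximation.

f(x) = e^(-x) - x
x₀ = 0.01, x₁ = 0.8

Secant formula: x_{n+1} = x_n - f(x_n)(x_n - x_{n-1})/(f(x_n) - f(x_{n-1}))

Iteration 1:
  f(0.010000) = 0.980050
  f(0.800000) = -0.350671
  x_2 = 0.800000 - (-0.350671)×(0.800000 - 0.010000)/(-0.350671 - 0.980050)
       = 0.591820
Iteration 2:
  f(0.800000) = -0.350671
  f(0.591820) = -0.038500
  x_3 = 0.591820 - (-0.038500)×(0.591820 - 0.800000)/(-0.038500 - (-0.350671))
       = 0.566145
Iteration 3:
  f(0.591820) = -0.038500
  f(0.566145) = 0.001565
  x_4 = 0.566145 - 0.001565×(0.566145 - 0.591820)/(0.001565 - (-0.038500))
       = 0.567148
Iteration 4:
  f(0.566145) = 0.001565
  f(0.567148) = -0.000007
  x_5 = 0.567148 - (-0.000007)×(0.567148 - 0.566145)/(-0.000007 - 0.001565)
       = 0.567143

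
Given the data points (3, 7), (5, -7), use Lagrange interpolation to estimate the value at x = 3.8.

Lagrange interpolation formula:
P(x) = Σ yᵢ × Lᵢ(x)
where Lᵢ(x) = Π_{j≠i} (x - xⱼ)/(xᵢ - xⱼ)

L_0(3.8) = (3.8 - 5)/(3 - 5) = 0.600000
L_1(3.8) = (3.8 - 3)/(5 - 3) = 0.400000

P(3.8) = 7×L_0(3.8) + (-7)×L_1(3.8)
P(3.8) = 1.400000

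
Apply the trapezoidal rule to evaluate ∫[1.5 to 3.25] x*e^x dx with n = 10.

f(x) = x*e^x
a = 1.5, b = 3.25, n = 10
h = (b - a)/n = 0.175000

Trapezoidal rule: (h/2)[f(x₀) + 2f(x₁) + 2f(x₂) + ... + f(xₙ)]

x_0 = 1.5000, f(x_0) = 6.722534, coefficient = 1
x_1 = 1.6750, f(x_1) = 8.942482, coefficient = 2
x_2 = 1.8500, f(x_2) = 11.765666, coefficient = 2
x_3 = 2.0250, f(x_3) = 15.341625, coefficient = 2
x_4 = 2.2000, f(x_4) = 19.855030, coefficient = 2
x_5 = 2.3750, f(x_5) = 25.533656, coefficient = 2
x_6 = 2.5500, f(x_6) = 32.658115, coefficient = 2
x_7 = 2.7250, f(x_7) = 41.573728, coefficient = 2
x_8 = 2.9000, f(x_8) = 52.705022, coefficient = 2
x_9 = 3.0750, f(x_9) = 66.573387, coefficient = 2
x_10 = 3.2500, f(x_10) = 83.818605, coefficient = 1

I ≈ (0.175000/2) × 640.438558 = 56.038374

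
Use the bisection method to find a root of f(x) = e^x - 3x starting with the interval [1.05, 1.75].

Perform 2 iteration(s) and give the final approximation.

f(x) = e^x - 3x
Initial interval: [1.05, 1.75]

Iteration 1:
  c_1 = (1.050000 + 1.750000)/2 = 1.400000
  f(c_1) = f(1.400000) = -0.144800
  f(a) × f(c) ≥ 0, new interval: [1.400000, 1.750000]
Iteration 2:
  c_2 = (1.400000 + 1.750000)/2 = 1.575000
  f(c_2) = f(1.575000) = 0.105742
  f(a) × f(c) < 0, new interval: [1.400000, 1.575000]

After 2 iteration(s), the approximation is c_2 = 1.575000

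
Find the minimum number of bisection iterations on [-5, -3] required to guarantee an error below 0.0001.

We need (b-a)/2^n ≤ 0.0001
(-3 - (-5))/2^n ≤ 0.0001
2/2^n ≤ 0.0001
2^n ≥ 20000
n ≥ log₂(20000) = 14.29
n ≥ 15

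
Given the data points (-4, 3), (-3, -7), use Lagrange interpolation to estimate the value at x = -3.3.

Lagrange interpolation formula:
P(x) = Σ yᵢ × Lᵢ(x)
where Lᵢ(x) = Π_{j≠i} (x - xⱼ)/(xᵢ - xⱼ)

L_0(-3.3) = (-3.3 - (-3))/(-4 - (-3)) = 0.300000
L_1(-3.3) = (-3.3 - (-4))/(-3 - (-4)) = 0.700000

P(-3.3) = 3×L_0(-3.3) + (-7)×L_1(-3.3)
P(-3.3) = -4.000000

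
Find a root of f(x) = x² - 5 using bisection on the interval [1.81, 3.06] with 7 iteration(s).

f(x) = x² - 5
Initial interval: [1.81, 3.06]

Iteration 1:
  c_1 = (1.810000 + 3.060000)/2 = 2.435000
  f(c_1) = f(2.435000) = 0.929225
  f(a) × f(c) < 0, new interval: [1.810000, 2.435000]
Iteration 2:
  c_2 = (1.810000 + 2.435000)/2 = 2.122500
  f(c_2) = f(2.122500) = -0.494994
  f(a) × f(c) ≥ 0, new interval: [2.122500, 2.435000]
Iteration 3:
  c_3 = (2.122500 + 2.435000)/2 = 2.278750
  f(c_3) = f(2.278750) = 0.192702
  f(a) × f(c) < 0, new interval: [2.122500, 2.278750]
Iteration 4:
  c_4 = (2.122500 + 2.278750)/2 = 2.200625
  f(c_4) = f(2.200625) = -0.157250
  f(a) × f(c) ≥ 0, new interval: [2.200625, 2.278750]
Iteration 5:
  c_5 = (2.200625 + 2.278750)/2 = 2.239688
  f(c_5) = f(2.239688) = 0.016200
  f(a) × f(c) < 0, new interval: [2.200625, 2.239688]
Iteration 6:
  c_6 = (2.200625 + 2.239688)/2 = 2.220156
  f(c_6) = f(2.220156) = -0.070906
  f(a) × f(c) ≥ 0, new interval: [2.220156, 2.239688]
Iteration 7:
  c_7 = (2.220156 + 2.239688)/2 = 2.229922
  f(c_7) = f(2.229922) = -0.027448
  f(a) × f(c) ≥ 0, new interval: [2.229922, 2.239688]

After 7 iteration(s), the approximation is c_7 = 2.229922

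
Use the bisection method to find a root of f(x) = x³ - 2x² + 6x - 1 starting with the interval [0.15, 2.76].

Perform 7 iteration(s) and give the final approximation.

f(x) = x³ - 2x² + 6x - 1
Initial interval: [0.15, 2.76]

Iteration 1:
  c_1 = (0.150000 + 2.760000)/2 = 1.455000
  f(c_1) = f(1.455000) = 6.576221
  f(a) × f(c) < 0, new interval: [0.150000, 1.455000]
Iteration 2:
  c_2 = (0.150000 + 1.455000)/2 = 0.802500
  f(c_2) = f(0.802500) = 3.043803
  f(a) × f(c) < 0, new interval: [0.150000, 0.802500]
Iteration 3:
  c_3 = (0.150000 + 0.802500)/2 = 0.476250
  f(c_3) = f(0.476250) = 1.511892
  f(a) × f(c) < 0, new interval: [0.150000, 0.476250]
Iteration 4:
  c_4 = (0.150000 + 0.476250)/2 = 0.313125
  f(c_4) = f(0.313125) = 0.713357
  f(a) × f(c) < 0, new interval: [0.150000, 0.313125]
Iteration 5:
  c_5 = (0.150000 + 0.313125)/2 = 0.231563
  f(c_5) = f(0.231563) = 0.294549
  f(a) × f(c) < 0, new interval: [0.150000, 0.231563]
Iteration 6:
  c_6 = (0.150000 + 0.231563)/2 = 0.190781
  f(c_6) = f(0.190781) = 0.078836
  f(a) × f(c) < 0, new interval: [0.150000, 0.190781]
Iteration 7:
  c_7 = (0.150000 + 0.190781)/2 = 0.170391
  f(c_7) = f(0.170391) = -0.030775
  f(a) × f(c) ≥ 0, new interval: [0.170391, 0.190781]

After 7 iteration(s), the approximation is c_7 = 0.170391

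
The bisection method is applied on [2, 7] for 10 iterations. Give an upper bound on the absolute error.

Bisection error bound: |error| ≤ (b-a)/2^n
|error| ≤ (7 - 2)/2^10 = 5/2^10
|error| ≤ 0.0048828125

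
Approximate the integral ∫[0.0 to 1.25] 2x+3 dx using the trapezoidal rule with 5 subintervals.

f(x) = 2x+3
a = 0.0, b = 1.25, n = 5
h = (b - a)/n = 0.250000

Trapezoidal rule: (h/2)[f(x₀) + 2f(x₁) + 2f(x₂) + ... + f(xₙ)]

x_0 = 0.0000, f(x_0) = 3.000000, coefficient = 1
x_1 = 0.2500, f(x_1) = 3.500000, coefficient = 2
x_2 = 0.5000, f(x_2) = 4.000000, coefficient = 2
x_3 = 0.7500, f(x_3) = 4.500000, coefficient = 2
x_4 = 1.0000, f(x_4) = 5.000000, coefficient = 2
x_5 = 1.2500, f(x_5) = 5.500000, coefficient = 1

I ≈ (0.250000/2) × 42.500000 = 5.312500
Exact value: 5.312500
Error: 0.000000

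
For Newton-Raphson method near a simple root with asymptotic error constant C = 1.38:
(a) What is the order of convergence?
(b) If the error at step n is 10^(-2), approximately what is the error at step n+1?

(a) Newton-Raphson has quadratic (order 2) convergence near simple roots.
    This means |e_{n+1}| ≈ C|e_n|².

(b) With |e_n| = 10^(-2) and C = 1.38:
    |e_{n+1}| ≈ 1.38 × (10^(-2))² = 1.38 × 10^(-4)

(a) 2 (quadratic); (b) |e_{n+1}| ≈ 1.380e-04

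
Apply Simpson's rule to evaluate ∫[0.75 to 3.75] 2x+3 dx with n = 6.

f(x) = 2x+3
a = 0.75, b = 3.75, n = 6
h = (b - a)/n = 0.500000

Simpson's rule: (h/3)[f(x₀) + 4f(x₁) + 2f(x₂) + ... + f(xₙ)]

x_0 = 0.7500, f(x_0) = 4.500000, coefficient = 1
x_1 = 1.2500, f(x_1) = 5.500000, coefficient = 4
x_2 = 1.7500, f(x_2) = 6.500000, coefficient = 2
x_3 = 2.2500, f(x_3) = 7.500000, coefficient = 4
x_4 = 2.7500, f(x_4) = 8.500000, coefficient = 2
x_5 = 3.2500, f(x_5) = 9.500000, coefficient = 4
x_6 = 3.7500, f(x_6) = 10.500000, coefficient = 1

I ≈ (0.500000/3) × 135.000000 = 22.500000
Exact value: 22.500000
Error: 0.000000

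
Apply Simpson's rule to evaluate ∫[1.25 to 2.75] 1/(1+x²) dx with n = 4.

f(x) = 1/(1+x²)
a = 1.25, b = 2.75, n = 4
h = (b - a)/n = 0.375000

Simpson's rule: (h/3)[f(x₀) + 4f(x₁) + 2f(x₂) + ... + f(xₙ)]

x_0 = 1.2500, f(x_0) = 0.390244, coefficient = 1
x_1 = 1.6250, f(x_1) = 0.274678, coefficient = 4
x_2 = 2.0000, f(x_2) = 0.200000, coefficient = 2
x_3 = 2.3750, f(x_3) = 0.150588, coefficient = 4
x_4 = 2.7500, f(x_4) = 0.116788, coefficient = 1

I ≈ (0.375000/3) × 2.608098 = 0.326012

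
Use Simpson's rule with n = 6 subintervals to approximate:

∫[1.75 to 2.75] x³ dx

f(x) = x³
a = 1.75, b = 2.75, n = 6
h = (b - a)/n = 0.166667

Simpson's rule: (h/3)[f(x₀) + 4f(x₁) + 2f(x₂) + ... + f(xₙ)]

x_0 = 1.7500, f(x_0) = 5.359375, coefficient = 1
x_1 = 1.9167, f(x_1) = 7.041088, coefficient = 4
x_2 = 2.0833, f(x_2) = 9.042245, coefficient = 2
x_3 = 2.2500, f(x_3) = 11.390625, coefficient = 4
x_4 = 2.4167, f(x_4) = 14.114005, coefficient = 2
x_5 = 2.5833, f(x_5) = 17.240162, coefficient = 4
x_6 = 2.7500, f(x_6) = 20.796875, coefficient = 1

I ≈ (0.166667/3) × 215.156250 = 11.953125
Exact value: 11.953125
Error: 0.000000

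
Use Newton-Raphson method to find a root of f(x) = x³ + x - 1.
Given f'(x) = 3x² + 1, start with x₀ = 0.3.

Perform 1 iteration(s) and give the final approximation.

f(x) = x³ + x - 1
f'(x) = 3x² + 1
x₀ = 0.3

Newton-Raphson formula: x_{n+1} = x_n - f(x_n)/f'(x_n)

Iteration 1:
  f(0.300000) = -0.673000
  f'(0.300000) = 1.270000
  x_1 = 0.300000 - (-0.673000)/1.270000 = 0.829921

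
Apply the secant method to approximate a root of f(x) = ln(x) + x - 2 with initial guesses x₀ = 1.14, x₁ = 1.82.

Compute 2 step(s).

f(x) = ln(x) + x - 2
x₀ = 1.14, x₁ = 1.82

Secant formula: x_{n+1} = x_n - f(x_n)(x_n - x_{n-1})/(f(x_n) - f(x_{n-1}))

Iteration 1:
  f(1.140000) = -0.728972
  f(1.820000) = 0.418837
  x_2 = 1.820000 - 0.418837×(1.820000 - 1.140000)/(0.418837 - (-0.728972))
       = 1.571867
Iteration 2:
  f(1.820000) = 0.418837
  f(1.571867) = 0.024131
  x_3 = 1.571867 - 0.024131×(1.571867 - 1.820000)/(0.024131 - 0.418837)
       = 1.556697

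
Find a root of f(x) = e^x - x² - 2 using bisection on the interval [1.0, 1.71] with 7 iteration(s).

f(x) = e^x - x² - 2
Initial interval: [1.0, 1.71]

Iteration 1:
  c_1 = (1.000000 + 1.710000)/2 = 1.355000
  f(c_1) = f(1.355000) = 0.040736
  f(a) × f(c) < 0, new interval: [1.000000, 1.355000]
Iteration 2:
  c_2 = (1.000000 + 1.355000)/2 = 1.177500
  f(c_2) = f(1.177500) = -0.140258
  f(a) × f(c) ≥ 0, new interval: [1.177500, 1.355000]
Iteration 3:
  c_3 = (1.177500 + 1.355000)/2 = 1.266250
  f(c_3) = f(1.266250) = -0.055865
  f(a) × f(c) ≥ 0, new interval: [1.266250, 1.355000]
Iteration 4:
  c_4 = (1.266250 + 1.355000)/2 = 1.310625
  f(c_4) = f(1.310625) = -0.009247
  f(a) × f(c) ≥ 0, new interval: [1.310625, 1.355000]
Iteration 5:
  c_5 = (1.310625 + 1.355000)/2 = 1.332812
  f(c_5) = f(1.332812) = 0.015303
  f(a) × f(c) < 0, new interval: [1.310625, 1.332812]
Iteration 6:
  c_6 = (1.310625 + 1.332812)/2 = 1.321719
  f(c_6) = f(1.321719) = 0.002920
  f(a) × f(c) < 0, new interval: [1.310625, 1.321719]
Iteration 7:
  c_7 = (1.310625 + 1.321719)/2 = 1.316172
  f(c_7) = f(1.316172) = -0.003190
  f(a) × f(c) ≥ 0, new interval: [1.316172, 1.321719]

After 7 iteration(s), the approximation is c_7 = 1.316172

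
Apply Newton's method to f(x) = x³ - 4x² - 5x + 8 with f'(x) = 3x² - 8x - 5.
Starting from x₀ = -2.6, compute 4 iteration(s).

f(x) = x³ - 4x² - 5x + 8
f'(x) = 3x² - 8x - 5
x₀ = -2.6

Newton-Raphson formula: x_{n+1} = x_n - f(x_n)/f'(x_n)

Iteration 1:
  f(-2.600000) = -23.616000
  f'(-2.600000) = 36.080000
  x_1 = -2.600000 - (-23.616000)/36.080000 = -1.945455
Iteration 2:
  f(-1.945455) = -4.775044
  f'(-1.945455) = 21.918017
  x_2 = -1.945455 - (-4.775044)/21.918017 = -1.727595
Iteration 3:
  f(-1.727595) = -0.456520
  f'(-1.727595) = 17.774517
  x_3 = -1.727595 - (-0.456520)/17.774517 = -1.701911
Iteration 4:
  f(-1.701911) = -0.006041
  f'(-1.701911) = 17.304796
  x_4 = -1.701911 - (-0.006041)/17.304796 = -1.701562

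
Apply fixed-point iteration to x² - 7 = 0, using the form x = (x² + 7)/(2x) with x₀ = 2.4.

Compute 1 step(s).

Equation: x² - 7 = 0
Fixed-point form: x = (x² + 7)/(2x)
x₀ = 2.4

x_1 = g(2.400000) = 2.658333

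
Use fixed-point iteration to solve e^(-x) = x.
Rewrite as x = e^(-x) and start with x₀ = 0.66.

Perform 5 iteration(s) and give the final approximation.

Equation: e^(-x) = x
Fixed-point form: x = e^(-x)
x₀ = 0.66

x_1 = g(0.660000) = 0.516851
x_2 = g(0.516851) = 0.596395
x_3 = g(0.596395) = 0.550793
x_4 = g(0.550793) = 0.576492
x_5 = g(0.576492) = 0.561866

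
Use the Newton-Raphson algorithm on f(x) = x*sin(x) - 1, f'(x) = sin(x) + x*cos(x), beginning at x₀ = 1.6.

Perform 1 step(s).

f(x) = x*sin(x) - 1
f'(x) = sin(x) + x*cos(x)
x₀ = 1.6

Newton-Raphson formula: x_{n+1} = x_n - f(x_n)/f'(x_n)

Iteration 1:
  f(1.600000) = 0.599318
  f'(1.600000) = 0.952854
  x_1 = 1.600000 - 0.599318/0.952854 = 0.971029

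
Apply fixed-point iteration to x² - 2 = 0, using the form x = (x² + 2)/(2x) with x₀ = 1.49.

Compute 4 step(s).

Equation: x² - 2 = 0
Fixed-point form: x = (x² + 2)/(2x)
x₀ = 1.49

x_1 = g(1.490000) = 1.416141
x_2 = g(1.416141) = 1.414215
x_3 = g(1.414215) = 1.414214
x_4 = g(1.414214) = 1.414214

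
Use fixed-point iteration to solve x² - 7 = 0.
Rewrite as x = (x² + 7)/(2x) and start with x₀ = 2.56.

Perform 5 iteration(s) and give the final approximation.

Equation: x² - 7 = 0
Fixed-point form: x = (x² + 7)/(2x)
x₀ = 2.56

x_1 = g(2.560000) = 2.647187
x_2 = g(2.647187) = 2.645752
x_3 = g(2.645752) = 2.645751
x_4 = g(2.645751) = 2.645751
x_5 = g(2.645751) = 2.645751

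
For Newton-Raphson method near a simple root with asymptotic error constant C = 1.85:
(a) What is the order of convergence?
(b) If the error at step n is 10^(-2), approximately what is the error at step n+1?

(a) Newton-Raphson has quadratic (order 2) convergence near simple roots.
    This means |e_{n+1}| ≈ C|e_n|².

(b) With |e_n| = 10^(-2) and C = 1.85:
    |e_{n+1}| ≈ 1.85 × (10^(-2))² = 1.85 × 10^(-4)

(a) 2 (quadratic); (b) |e_{n+1}| ≈ 1.850e-04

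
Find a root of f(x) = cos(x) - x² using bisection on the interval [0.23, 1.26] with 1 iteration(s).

f(x) = cos(x) - x²
Initial interval: [0.23, 1.26]

Iteration 1:
  c_1 = (0.230000 + 1.260000)/2 = 0.745000
  f(c_1) = f(0.745000) = 0.180063
  f(a) × f(c) ≥ 0, new interval: [0.745000, 1.260000]

After 1 iteration(s), the approximation is c_1 = 0.745000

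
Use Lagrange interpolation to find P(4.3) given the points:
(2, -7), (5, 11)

Lagrange interpolation formula:
P(x) = Σ yᵢ × Lᵢ(x)
where Lᵢ(x) = Π_{j≠i} (x - xⱼ)/(xᵢ - xⱼ)

L_0(4.3) = (4.3 - 5)/(2 - 5) = 0.233333
L_1(4.3) = (4.3 - 2)/(5 - 2) = 0.766667

P(4.3) = (-7)×L_0(4.3) + 11×L_1(4.3)
P(4.3) = 6.800000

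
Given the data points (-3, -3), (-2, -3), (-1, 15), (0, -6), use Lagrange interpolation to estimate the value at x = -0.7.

Lagrange interpolation formula:
P(x) = Σ yᵢ × Lᵢ(x)
where Lᵢ(x) = Π_{j≠i} (x - xⱼ)/(xᵢ - xⱼ)

L_0(-0.7) = (-0.7 - (-2))/(-3 - (-2)) × (-0.7 - (-1))/(-3 - (-1)) × (-0.7 - 0)/(-3 - 0) = 0.045500
L_1(-0.7) = (-0.7 - (-3))/(-2 - (-3)) × (-0.7 - (-1))/(-2 - (-1)) × (-0.7 - 0)/(-2 - 0) = -0.241500
L_2(-0.7) = (-0.7 - (-3))/(-1 - (-3)) × (-0.7 - (-2))/(-1 - (-2)) × (-0.7 - 0)/(-1 - 0) = 1.046500
L_3(-0.7) = (-0.7 - (-3))/(0 - (-3)) × (-0.7 - (-2))/(0 - (-2)) × (-0.7 - (-1))/(0 - (-1)) = 0.149500

P(-0.7) = (-3)×L_0(-0.7) + (-3)×L_1(-0.7) + 15×L_2(-0.7) + (-6)×L_3(-0.7)
P(-0.7) = 15.388500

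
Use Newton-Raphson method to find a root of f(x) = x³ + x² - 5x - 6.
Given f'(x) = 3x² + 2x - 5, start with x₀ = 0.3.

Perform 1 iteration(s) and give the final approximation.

f(x) = x³ + x² - 5x - 6
f'(x) = 3x² + 2x - 5
x₀ = 0.3

Newton-Raphson formula: x_{n+1} = x_n - f(x_n)/f'(x_n)

Iteration 1:
  f(0.300000) = -7.383000
  f'(0.300000) = -4.130000
  x_1 = 0.300000 - (-7.383000)/(-4.130000) = -1.487651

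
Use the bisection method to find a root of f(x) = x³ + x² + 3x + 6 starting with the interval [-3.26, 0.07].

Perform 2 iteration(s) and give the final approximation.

f(x) = x³ + x² + 3x + 6
Initial interval: [-3.26, 0.07]

Iteration 1:
  c_1 = (-3.260000 + 0.070000)/2 = -1.595000
  f(c_1) = f(-1.595000) = -0.298695
  f(a) × f(c) ≥ 0, new interval: [-1.595000, 0.070000]
Iteration 2:
  c_2 = (-1.595000 + 0.070000)/2 = -0.762500
  f(c_2) = f(-0.762500) = 3.850584
  f(a) × f(c) < 0, new interval: [-1.595000, -0.762500]

After 2 iteration(s), the approximation is c_2 = -0.762500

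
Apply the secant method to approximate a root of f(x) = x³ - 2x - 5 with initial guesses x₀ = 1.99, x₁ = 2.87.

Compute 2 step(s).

f(x) = x³ - 2x - 5
x₀ = 1.99, x₁ = 2.87

Secant formula: x_{n+1} = x_n - f(x_n)(x_n - x_{n-1})/(f(x_n) - f(x_{n-1}))

Iteration 1:
  f(1.990000) = -1.099401
  f(2.870000) = 12.899903
  x_2 = 2.870000 - 12.899903×(2.870000 - 1.990000)/(12.899903 - (-1.099401))
       = 2.059109
Iteration 2:
  f(2.870000) = 12.899903
  f(2.059109) = -0.387744
  x_3 = 2.059109 - (-0.387744)×(2.059109 - 2.870000)/(-0.387744 - 12.899903)
       = 2.082771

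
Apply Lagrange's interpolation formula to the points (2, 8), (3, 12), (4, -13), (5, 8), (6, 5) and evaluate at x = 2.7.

Lagrange interpolation formula:
P(x) = Σ yᵢ × Lᵢ(x)
where Lᵢ(x) = Π_{j≠i} (x - xⱼ)/(xᵢ - xⱼ)

L_0(2.7) = (2.7 - 3)/(2 - 3) × (2.7 - 4)/(2 - 4) × (2.7 - 5)/(2 - 5) × (2.7 - 6)/(2 - 6) = 0.123337
L_1(2.7) = (2.7 - 2)/(3 - 2) × (2.7 - 4)/(3 - 4) × (2.7 - 5)/(3 - 5) × (2.7 - 6)/(3 - 6) = 1.151150
L_2(2.7) = (2.7 - 2)/(4 - 2) × (2.7 - 3)/(4 - 3) × (2.7 - 5)/(4 - 5) × (2.7 - 6)/(4 - 6) = -0.398475
L_3(2.7) = (2.7 - 2)/(5 - 2) × (2.7 - 3)/(5 - 3) × (2.7 - 4)/(5 - 4) × (2.7 - 6)/(5 - 6) = 0.150150
L_4(2.7) = (2.7 - 2)/(6 - 2) × (2.7 - 3)/(6 - 3) × (2.7 - 4)/(6 - 4) × (2.7 - 5)/(6 - 5) = -0.026162

P(2.7) = 8×L_0(2.7) + 12×L_1(2.7) + (-13)×L_2(2.7) + 8×L_3(2.7) + 5×L_4(2.7)
P(2.7) = 21.051062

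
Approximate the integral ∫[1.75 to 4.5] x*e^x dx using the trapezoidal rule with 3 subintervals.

f(x) = x*e^x
a = 1.75, b = 4.5, n = 3
h = (b - a)/n = 0.916667

Trapezoidal rule: (h/2)[f(x₀) + 2f(x₁) + 2f(x₂) + ... + f(xₙ)]

x_0 = 1.7500, f(x_0) = 10.070555, coefficient = 1
x_1 = 2.6667, f(x_1) = 38.378443, coefficient = 2
x_2 = 3.5833, f(x_2) = 128.976059, coefficient = 2
x_3 = 4.5000, f(x_3) = 405.077091, coefficient = 1

I ≈ (0.916667/2) × 749.856650 = 343.684298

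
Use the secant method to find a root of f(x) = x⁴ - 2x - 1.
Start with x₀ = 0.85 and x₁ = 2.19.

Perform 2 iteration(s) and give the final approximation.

f(x) = x⁴ - 2x - 1
x₀ = 0.85, x₁ = 2.19

Secant formula: x_{n+1} = x_n - f(x_n)(x_n - x_{n-1})/(f(x_n) - f(x_{n-1}))

Iteration 1:
  f(0.850000) = -2.177994
  f(2.190000) = 17.622575
  x_2 = 2.190000 - 17.622575×(2.190000 - 0.850000)/(17.622575 - (-2.177994))
       = 0.997395
Iteration 2:
  f(2.190000) = 17.622575
  f(0.997395) = -2.005169
  x_3 = 0.997395 - (-2.005169)×(0.997395 - 2.190000)/(-2.005169 - 17.622575)
       = 1.119232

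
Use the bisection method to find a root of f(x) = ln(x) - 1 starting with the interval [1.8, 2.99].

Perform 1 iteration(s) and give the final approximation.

f(x) = ln(x) - 1
Initial interval: [1.8, 2.99]

Iteration 1:
  c_1 = (1.800000 + 2.990000)/2 = 2.395000
  f(c_1) = f(2.395000) = -0.126617
  f(a) × f(c) ≥ 0, new interval: [2.395000, 2.990000]

After 1 iteration(s), the approximation is c_1 = 2.395000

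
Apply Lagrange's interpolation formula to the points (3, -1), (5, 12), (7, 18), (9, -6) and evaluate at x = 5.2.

Lagrange interpolation formula:
P(x) = Σ yᵢ × Lᵢ(x)
where Lᵢ(x) = Π_{j≠i} (x - xⱼ)/(xᵢ - xⱼ)

L_0(5.2) = (5.2 - 5)/(3 - 5) × (5.2 - 7)/(3 - 7) × (5.2 - 9)/(3 - 9) = -0.028500
L_1(5.2) = (5.2 - 3)/(5 - 3) × (5.2 - 7)/(5 - 7) × (5.2 - 9)/(5 - 9) = 0.940500
L_2(5.2) = (5.2 - 3)/(7 - 3) × (5.2 - 5)/(7 - 5) × (5.2 - 9)/(7 - 9) = 0.104500
L_3(5.2) = (5.2 - 3)/(9 - 3) × (5.2 - 5)/(9 - 5) × (5.2 - 7)/(9 - 7) = -0.016500

P(5.2) = (-1)×L_0(5.2) + 12×L_1(5.2) + 18×L_2(5.2) + (-6)×L_3(5.2)
P(5.2) = 13.294500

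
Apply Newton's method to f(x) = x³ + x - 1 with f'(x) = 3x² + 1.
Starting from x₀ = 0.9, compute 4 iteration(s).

f(x) = x³ + x - 1
f'(x) = 3x² + 1
x₀ = 0.9

Newton-Raphson formula: x_{n+1} = x_n - f(x_n)/f'(x_n)

Iteration 1:
  f(0.900000) = 0.629000
  f'(0.900000) = 3.430000
  x_1 = 0.900000 - 0.629000/3.430000 = 0.716618
Iteration 2:
  f(0.716618) = 0.084631
  f'(0.716618) = 2.540624
  x_2 = 0.716618 - 0.084631/2.540624 = 0.683307
Iteration 3:
  f(0.683307) = 0.002349
  f'(0.683307) = 2.400725
  x_3 = 0.683307 - 0.002349/2.400725 = 0.682329
Iteration 4:
  f(0.682329) = 0.000002
  f'(0.682329) = 2.396717
  x_4 = 0.682329 - 0.000002/2.396717 = 0.682328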